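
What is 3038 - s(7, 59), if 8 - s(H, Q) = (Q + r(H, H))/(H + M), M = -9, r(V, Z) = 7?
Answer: 2997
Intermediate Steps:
s(H, Q) = 8 - (7 + Q)/(-9 + H) (s(H, Q) = 8 - (Q + 7)/(H - 9) = 8 - (7 + Q)/(-9 + H))
3038 - s(7, 59) = 3038 - (-79 - 1*59 + 8*7)/(-9 + 7) = 3038 - (-79 - 59 + 56)/(-2) = 3038 - (-1)*(-82)/2 = 3038 - 1*41 = 3038 - 41 = 2997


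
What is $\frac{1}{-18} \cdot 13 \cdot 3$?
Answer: $- \frac{13}{6} \approx -2.1667$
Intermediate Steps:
$\frac{1}{-18} \cdot 13 \cdot 3 = \left(- \frac{1}{18}\right) 13 \cdot 3 = \left(- \frac{13}{18}\right) 3 = - \frac{13}{6}$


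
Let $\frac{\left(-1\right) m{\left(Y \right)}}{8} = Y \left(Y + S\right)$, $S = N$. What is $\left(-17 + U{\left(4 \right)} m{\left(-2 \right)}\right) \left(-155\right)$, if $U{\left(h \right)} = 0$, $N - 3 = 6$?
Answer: $2635$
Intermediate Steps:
$N = 9$ ($N = 3 + 6 = 9$)
$S = 9$
$m{\left(Y \right)} = - 8 Y \left(9 + Y\right)$ ($m{\left(Y \right)} = - 8 Y \left(Y + 9\right) = - 8 Y \left(9 + Y\right)$)
$\left(-17 + U{\left(4 \right)} m{\left(-2 \right)}\right) \left(-155\right) = \left(-17 + 0 \left(\left(-8\right) \left(-2\right) \left(9 - 2\right)\right)\right) \left(-155\right) = \left(-17 + 0 \left(\left(-8\right) \left(-2\right) 7\right)\right) \left(-155\right) = \left(-17 + 0 \cdot 112\right) \left(-155\right) = \left(-17 + 0\right) \left(-155\right) = \left(-17\right) \left(-155\right) = 2635$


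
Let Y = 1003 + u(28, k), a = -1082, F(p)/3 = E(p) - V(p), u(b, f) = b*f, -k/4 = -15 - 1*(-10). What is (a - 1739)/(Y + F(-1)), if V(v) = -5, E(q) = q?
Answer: -403/225 ≈ -1.7911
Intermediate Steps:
k = 20 (k = -4*(-15 - 1*(-10)) = -4*(-15 + 10) = -4*(-5) = 20)
F(p) = 15 + 3*p (F(p) = 3*(p - 1*(-5)) = 3*(p + 5) = 3*(5 + p) = 15 + 3*p)
Y = 1563 (Y = 1003 + 28*20 = 1003 + 560 = 1563)
(a - 1739)/(Y + F(-1)) = (-1082 - 1739)/(1563 + (15 + 3*(-1))) = -2821/(1563 + (15 - 3)) = -2821/(1563 + 12) = -2821/1575 = -2821*1/1575 = -403/225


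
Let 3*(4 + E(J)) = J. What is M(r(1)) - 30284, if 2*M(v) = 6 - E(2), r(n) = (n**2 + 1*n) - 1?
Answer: -90838/3 ≈ -30279.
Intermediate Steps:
E(J) = -4 + J/3
r(n) = -1 + n + n**2 (r(n) = (n**2 + n) - 1 = (n + n**2) - 1 = -1 + n + n**2)
M(v) = 14/3 (M(v) = (6 - (-4 + (1/3)*2))/2 = (6 - (-4 + 2/3))/2 = (6 - 1*(-10/3))/2 = (6 + 10/3)/2 = (1/2)*(28/3) = 14/3)
M(r(1)) - 30284 = 14/3 - 30284 = -90838/3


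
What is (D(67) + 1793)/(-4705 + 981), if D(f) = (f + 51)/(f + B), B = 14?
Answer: -145351/301644 ≈ -0.48186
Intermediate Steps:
D(f) = (51 + f)/(14 + f) (D(f) = (f + 51)/(f + 14) = (51 + f)/(14 + f))
(D(67) + 1793)/(-4705 + 981) = ((51 + 67)/(14 + 67) + 1793)/(-4705 + 981) = (118/81 + 1793)/(-3724) = ((1/81)*118 + 1793)*(-1/3724) = (118/81 + 1793)*(-1/3724) = (145351/81)*(-1/3724) = -145351/301644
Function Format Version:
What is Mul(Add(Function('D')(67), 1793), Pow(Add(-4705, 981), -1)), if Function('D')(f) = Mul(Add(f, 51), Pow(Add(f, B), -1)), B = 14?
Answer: Rational(-145351, 301644) ≈ -0.48186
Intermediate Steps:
Function('D')(f) = Mul(Pow(Add(14, f), -1), Add(51, f)) (Function('D')(f) = Mul(Add(f, 51), Pow(Add(f, 14), -1)) = Mul(Add(51, f), Pow(Add(14, f), -1)) = Mul(Pow(Add(14, f), -1), Add(51, f)))
Mul(Add(Function('D')(67), 1793), Pow(Add(-4705, 981), -1)) = Mul(Add(Mul(Pow(Add(14, 67), -1), Add(51, 67)), 1793), Pow(Add(-4705, 981), -1)) = Mul(Add(Mul(Pow(81, -1), 118), 1793), Pow(-3724, -1)) = Mul(Add(Mul(Rational(1, 81), 118), 1793), Rational(-1, 3724)) = Mul(Add(Rational(118, 81), 1793), Rational(-1, 3724)) = Mul(Rational(145351, 81), Rational(-1, 3724)) = Rational(-145351, 301644)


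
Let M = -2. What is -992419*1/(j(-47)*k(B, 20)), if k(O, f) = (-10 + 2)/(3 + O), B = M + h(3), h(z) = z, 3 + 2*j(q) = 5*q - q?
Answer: -992419/191 ≈ -5195.9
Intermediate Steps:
j(q) = -3/2 + 2*q (j(q) = -3/2 + (5*q - q)/2 = -3/2 + (4*q)/2 = -3/2 + 2*q)
B = 1 (B = -2 + 3 = 1)
k(O, f) = -8/(3 + O)
-992419*1/(j(-47)*k(B, 20)) = -992419*(-1/(2*(-3/2 + 2*(-47)))) = -992419*(-1/(2*(-3/2 - 94))) = -992419/((-(-764)/4)) = -992419/((-191/2*(-2))) = -992419/191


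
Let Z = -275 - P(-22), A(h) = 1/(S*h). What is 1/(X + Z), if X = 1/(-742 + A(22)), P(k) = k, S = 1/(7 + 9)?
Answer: -8154/2062973 ≈ -0.0039525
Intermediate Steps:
S = 1/16 ≈ 0.062500
A(h) = 16/h (A(h) = 1/((1/16)*h) = 16/h)
X = -11/8154 (X = 1/(-742 + 16/22) = 1/(-742 + 16*(1/22)) = 1/(-742 + 8/11) = 1/(-8154/11) = -11/8154 ≈ -0.0013490)
Z = -253 (Z = -275 - 1*(-22) = -275 + 22 = -253)
1/(X + Z) = 1/(-11/8154 - 253) = 1/(-2062973/8154) = -8154/2062973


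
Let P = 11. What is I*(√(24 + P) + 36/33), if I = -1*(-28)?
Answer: 336/11 + 28*√35 ≈ 196.20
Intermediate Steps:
I = 28
I*(√(24 + P) + 36/33) = 28*(√(24 + 11) + 36/33) = 28*(√35 + 36*(1/33)) = 28*(√35 + 12/11) = 28*(12/11 + √35) = 336/11 + 28*√35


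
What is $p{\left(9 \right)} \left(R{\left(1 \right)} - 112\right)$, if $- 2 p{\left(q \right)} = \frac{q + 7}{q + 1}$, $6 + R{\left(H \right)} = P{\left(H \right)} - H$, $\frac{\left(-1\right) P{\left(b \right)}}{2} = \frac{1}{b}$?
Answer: $\frac{484}{5} \approx 96.8$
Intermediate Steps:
$P{\left(b \right)} = - \frac{2}{b}$
$R{\left(H \right)} = -6 - H - \frac{2}{H}$ ($R{\left(H \right)} = -6 - \left(H + \frac{2}{H}\right) = -6 - H - \frac{2}{H}$)
$p{\left(q \right)} = - \frac{7 + q}{2 \left(1 + q\right)}$ ($p{\left(q \right)} = - \frac{\left(q + 7\right) \frac{1}{q + 1}}{2} = - \frac{\left(7 + q\right) \frac{1}{1 + q}}{2} = - \frac{\frac{1}{1 + q} \left(7 + q\right)}{2} = - \frac{7 + q}{2 \left(1 + q\right)}$)
$p{\left(9 \right)} \left(R{\left(1 \right)} - 112\right) = \frac{-7 - 9}{2 \left(1 + 9\right)} \left(\left(-6 - 1 - \frac{2}{1}\right) - 112\right) = \frac{-7 - 9}{2 \cdot 10} \left(\left(-6 - 1 - 2\right) - 112\right) = \frac{1}{2} \cdot \frac{1}{10} \left(-16\right) \left(\left(-6 - 1 - 2\right) - 112\right) = - \frac{4 \left(-9 - 112\right)}{5} = \left(- \frac{4}{5}\right) \left(-121\right) = \frac{484}{5}$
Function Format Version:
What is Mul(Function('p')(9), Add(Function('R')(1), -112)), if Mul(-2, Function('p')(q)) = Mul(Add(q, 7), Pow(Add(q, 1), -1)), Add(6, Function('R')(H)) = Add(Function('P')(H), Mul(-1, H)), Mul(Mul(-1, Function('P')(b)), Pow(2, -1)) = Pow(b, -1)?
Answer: Rational(484, 5) ≈ 96.800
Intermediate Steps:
Function('P')(b) = Mul(-2, Pow(b, -1))
Function('R')(H) = Add(-6, Mul(-1, H), Mul(-2, Pow(H, -1))) (Function('R')(H) = Add(-6, Add(Mul(-2, Pow(H, -1)), Mul(-1, H))) = Add(-6, Add(Mul(-1, H), Mul(-2, Pow(H, -1)))) = Add(-6, Mul(-1, H), Mul(-2, Pow(H, -1))))
Function('p')(q) = Mul(Rational(-1, 2), Pow(Add(1, q), -1), Add(7, q)) (Function('p')(q) = Mul(Rational(-1, 2), Mul(Add(q, 7), Pow(Add(q, 1), -1))) = Mul(Rational(-1, 2), Mul(Add(7, q), Pow(Add(1, q), -1))) = Mul(Rational(-1, 2), Mul(Pow(Add(1, q), -1), Add(7, q))) = Mul(Rational(-1, 2), Pow(Add(1, q), -1), Add(7, q)))
Mul(Function('p')(9), Add(Function('R')(1), -112)) = Mul(Mul(Rational(1, 2), Pow(Add(1, 9), -1), Add(-7, Mul(-1, 9))), Add(Add(-6, Mul(-1, 1), Mul(-2, Pow(1, -1))), -112)) = Mul(Mul(Rational(1, 2), Pow(10, -1), Add(-7, -9)), Add(Add(-6, -1, Mul(-2, 1)), -112)) = Mul(Mul(Rational(1, 2), Rational(1, 10), -16), Add(Add(-6, -1, -2), -112)) = Mul(Rational(-4, 5), Add(-9, -112)) = Mul(Rational(-4, 5), -121) = Rational(484, 5)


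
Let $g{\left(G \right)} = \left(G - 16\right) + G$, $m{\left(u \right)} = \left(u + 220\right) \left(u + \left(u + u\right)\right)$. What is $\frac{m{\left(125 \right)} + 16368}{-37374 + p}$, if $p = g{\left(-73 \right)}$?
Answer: $- \frac{48581}{12512} \approx -3.8828$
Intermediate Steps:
$m{\left(u \right)} = 3 u \left(220 + u\right)$ ($m{\left(u \right)} = \left(220 + u\right) \left(u + 2 u\right) = \left(220 + u\right) 3 u = 3 u \left(220 + u\right)$)
$g{\left(G \right)} = -16 + 2 G$ ($g{\left(G \right)} = \left(-16 + G\right) + G = -16 + 2 G$)
$p = -162$ ($p = -16 + 2 \left(-73\right) = -16 - 146 = -162$)
$\frac{m{\left(125 \right)} + 16368}{-37374 + p} = \frac{3 \cdot 125 \left(220 + 125\right) + 16368}{-37374 - 162} = \frac{3 \cdot 125 \cdot 345 + 16368}{-37536} = \left(129375 + 16368\right) \left(- \frac{1}{37536}\right) = 145743 \left(- \frac{1}{37536}\right) = - \frac{48581}{12512}$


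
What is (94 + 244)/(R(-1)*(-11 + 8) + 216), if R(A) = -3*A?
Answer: 338/207 ≈ 1.6329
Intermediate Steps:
R(A) = -3*A
(94 + 244)/(R(-1)*(-11 + 8) + 216) = (94 + 244)/((-3*(-1))*(-11 + 8) + 216) = 338/(3*(-3) + 216) = 338/(-9 + 216) = 338/207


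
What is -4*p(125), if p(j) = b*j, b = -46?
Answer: 23000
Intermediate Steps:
p(j) = -46*j
-4*p(125) = -(-184)*125 = -4*(-5750) = 23000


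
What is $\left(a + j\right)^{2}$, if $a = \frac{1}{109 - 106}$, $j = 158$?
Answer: $\frac{225625}{9} \approx 25069.0$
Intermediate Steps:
$a = \frac{1}{3} \approx 0.33333$
$\left(a + j\right)^{2} = \left(\frac{1}{3} + 158\right)^{2} = \left(\frac{475}{3}\right)^{2} = \frac{225625}{9}$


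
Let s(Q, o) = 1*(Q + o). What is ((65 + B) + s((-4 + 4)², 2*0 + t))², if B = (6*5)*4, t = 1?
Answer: 34596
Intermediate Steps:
s(Q, o) = Q + o
B = 120 (B = 30*4 = 120)
((65 + B) + s((-4 + 4)², 2*0 + t))² = ((65 + 120) + ((-4 + 4)² + (2*0 + 1)))² = (185 + (0² + (0 + 1)))² = (185 + (0 + 1))² = (185 + 1)² = 186² = 34596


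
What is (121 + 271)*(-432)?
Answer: -169344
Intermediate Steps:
(121 + 271)*(-432) = 392*(-432) = -169344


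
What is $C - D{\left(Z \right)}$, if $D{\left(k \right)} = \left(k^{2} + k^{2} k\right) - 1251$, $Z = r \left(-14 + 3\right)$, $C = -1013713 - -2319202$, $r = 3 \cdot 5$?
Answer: $5771640$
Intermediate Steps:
$r = 15$
$C = 1305489$ ($C = -1013713 + 2319202 = 1305489$)
$Z = -165$ ($Z = 15 \left(-14 + 3\right) = 15 \left(-11\right) = -165$)
$D{\left(k \right)} = -1251 + k^{2} + k^{3}$ ($D{\left(k \right)} = \left(k^{2} + k^{3}\right) - 1251 = -1251 + k^{2} + k^{3}$)
$C - D{\left(Z \right)} = 1305489 - \left(-1251 + \left(-165\right)^{2} + \left(-165\right)^{3}\right) = 1305489 - \left(-1251 + 27225 - 4492125\right) = 1305489 - -4466151 = 1305489 + 4466151 = 5771640$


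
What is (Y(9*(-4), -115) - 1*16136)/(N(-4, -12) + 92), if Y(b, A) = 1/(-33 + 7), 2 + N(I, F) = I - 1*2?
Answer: -419537/2184 ≈ -192.10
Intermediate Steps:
N(I, F) = -4 + I (N(I, F) = -2 + (I - 1*2) = -2 + (I - 2) = -2 + (-2 + I) = -4 + I)
Y(b, A) = -1/26 (Y(b, A) = 1/(-26) = -1/26)
(Y(9*(-4), -115) - 1*16136)/(N(-4, -12) + 92) = (-1/26 - 1*16136)/((-4 - 4) + 92) = (-1/26 - 16136)/(-8 + 92) = -419537/26/84 = (1/84)*(-419537/26) = -419537/2184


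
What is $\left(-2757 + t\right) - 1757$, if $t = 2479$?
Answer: $-2035$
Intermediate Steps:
$\left(-2757 + t\right) - 1757 = \left(-2757 + 2479\right) - 1757 = -278 - 1757 = -2035$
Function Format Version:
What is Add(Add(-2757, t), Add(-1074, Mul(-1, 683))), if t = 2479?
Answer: -2035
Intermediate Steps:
Add(Add(-2757, t), Add(-1074, Mul(-1, 683))) = Add(Add(-2757, 2479), Add(-1074, Mul(-1, 683))) = Add(-278, Add(-1074, -683)) = Add(-278, -1757) = -2035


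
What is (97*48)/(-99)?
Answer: -1552/33 ≈ -47.030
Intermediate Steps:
(97*48)/(-99) = 4656*(-1/99) = -1552/33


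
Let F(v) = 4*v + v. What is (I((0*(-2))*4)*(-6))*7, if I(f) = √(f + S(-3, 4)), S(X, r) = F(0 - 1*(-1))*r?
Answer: -84*√5 ≈ -187.83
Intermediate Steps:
F(v) = 5*v
S(X, r) = 5*r (S(X, r) = (5*(0 - 1*(-1)))*r = (5*(0 + 1))*r = (5*1)*r = 5*r)
I(f) = √(20 + f) (I(f) = √(f + 5*4) = √(f + 20) = √(20 + f))
(I((0*(-2))*4)*(-6))*7 = (√(20 + (0*(-2))*4)*(-6))*7 = (√(20 + 0*4)*(-6))*7 = (√(20 + 0)*(-6))*7 = (√20*(-6))*7 = ((2*√5)*(-6))*7 = -12*√5*7 = -84*√5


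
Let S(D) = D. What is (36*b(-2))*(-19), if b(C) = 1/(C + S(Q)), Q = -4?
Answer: 114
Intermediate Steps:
b(C) = 1/(-4 + C) (b(C) = 1/(C - 4) = 1/(-4 + C))
(36*b(-2))*(-19) = (36/(-4 - 2))*(-19) = (36/(-6))*(-19) = (36*(-⅙))*(-19) = -6*(-19) = 114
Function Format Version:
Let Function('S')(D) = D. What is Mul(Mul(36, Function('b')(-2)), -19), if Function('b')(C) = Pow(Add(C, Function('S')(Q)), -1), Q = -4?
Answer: 114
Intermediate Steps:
Function('b')(C) = Pow(Add(-4, C), -1) (Function('b')(C) = Pow(Add(C, -4), -1) = Pow(Add(-4, C), -1))
Mul(Mul(36, Function('b')(-2)), -19) = Mul(Mul(36, Pow(Add(-4, -2), -1)), -19) = Mul(Mul(36, Pow(-6, -1)), -19) = Mul(Mul(36, Rational(-1, 6)), -19) = Mul(-6, -19) = 114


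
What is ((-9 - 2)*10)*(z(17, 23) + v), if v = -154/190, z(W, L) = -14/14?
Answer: 3784/19 ≈ 199.16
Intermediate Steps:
z(W, L) = -1 (z(W, L) = -14*1/14 = -1)
v = -77/95 (v = -154*1/190 = -77/95 ≈ -0.81053)
((-9 - 2)*10)*(z(17, 23) + v) = ((-9 - 2)*10)*(-1 - 77/95) = -11*10*(-172/95) = -110*(-172/95) = 3784/19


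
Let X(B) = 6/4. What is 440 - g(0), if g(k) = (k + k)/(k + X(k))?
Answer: 440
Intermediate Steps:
X(B) = 3/2 (X(B) = 6*(1/4) = 3/2)
g(k) = 2*k/(3/2 + k) (g(k) = (k + k)/(k + 3/2) = (2*k)/(3/2 + k) = 2*k/(3/2 + k))
440 - g(0) = 440 - 4*0/(3 + 2*0) = 440 - 4*0/(3 + 0) = 440 - 4*0/3 = 440 - 1*0 = 440 + 0 = 440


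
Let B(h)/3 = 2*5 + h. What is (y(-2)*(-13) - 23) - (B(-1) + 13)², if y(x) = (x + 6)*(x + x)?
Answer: -1415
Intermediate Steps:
B(h) = 30 + 3*h (B(h) = 3*(2*5 + h) = 3*(10 + h) = 30 + 3*h)
y(x) = 2*x*(6 + x) (y(x) = (6 + x)*(2*x) = 2*x*(6 + x))
(y(-2)*(-13) - 23) - (B(-1) + 13)² = ((2*(-2)*(6 - 2))*(-13) - 23) - ((30 + 3*(-1)) + 13)² = ((2*(-2)*4)*(-13) - 23) - ((30 - 3) + 13)² = (-16*(-13) - 23) - (27 + 13)² = (208 - 23) - 1*40² = 185 - 1*1600 = 185 - 1600 = -1415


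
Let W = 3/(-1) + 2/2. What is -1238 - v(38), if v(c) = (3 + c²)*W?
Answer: 1656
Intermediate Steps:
W = -2 (W = 3*(-1) + 2*(½) = -3 + 1 = -2)
v(c) = -6 - 2*c² (v(c) = (3 + c²)*(-2) = -6 - 2*c²)
-1238 - v(38) = -1238 - (-6 - 2*38²) = -1238 - (-6 - 2*1444) = -1238 - (-6 - 2888) = -1238 - 1*(-2894) = -1238 + 2894 = 1656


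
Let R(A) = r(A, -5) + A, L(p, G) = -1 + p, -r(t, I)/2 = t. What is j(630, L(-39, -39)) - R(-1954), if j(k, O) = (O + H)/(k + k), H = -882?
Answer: -1231481/630 ≈ -1954.7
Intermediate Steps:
r(t, I) = -2*t
R(A) = -A (R(A) = -2*A + A = -A)
j(k, O) = (-882 + O)/(2*k) (j(k, O) = (O - 882)/(k + k) = (-882 + O)/((2*k)) = (-882 + O)*(1/(2*k)) = (-882 + O)/(2*k))
j(630, L(-39, -39)) - R(-1954) = (½)*(-882 + (-1 - 39))/630 - (-1)*(-1954) = (½)*(1/630)*(-882 - 40) - 1*1954 = (½)*(1/630)*(-922) - 1954 = -461/630 - 1954 = -1231481/630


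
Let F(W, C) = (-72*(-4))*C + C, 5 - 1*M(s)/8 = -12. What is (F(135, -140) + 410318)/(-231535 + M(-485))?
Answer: -123286/77133 ≈ -1.5984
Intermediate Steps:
M(s) = 136 (M(s) = 40 - 8*(-12) = 40 + 96 = 136)
F(W, C) = 289*C (F(W, C) = 288*C + C = 289*C)
(F(135, -140) + 410318)/(-231535 + M(-485)) = (289*(-140) + 410318)/(-231535 + 136) = (-40460 + 410318)/(-231399) = 369858*(-1/231399) = -123286/77133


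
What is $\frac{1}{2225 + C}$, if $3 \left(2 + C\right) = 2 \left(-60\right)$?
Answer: $\frac{1}{2183} \approx 0.00045808$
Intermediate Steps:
$C = -42$ ($C = -2 + \frac{2 \left(-60\right)}{3} = -2 + \frac{1}{3} \left(-120\right) = -2 - 40 = -42$)
$\frac{1}{2225 + C} = \frac{1}{2225 - 42} = \frac{1}{2183}$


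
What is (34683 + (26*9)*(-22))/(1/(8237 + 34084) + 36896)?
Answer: 1249950735/1561475617 ≈ 0.80049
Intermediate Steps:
(34683 + (26*9)*(-22))/(1/(8237 + 34084) + 36896) = (34683 + 234*(-22))/(1/42321 + 36896) = (34683 - 5148)/(1/42321 + 36896) = 29535/(1561475617/42321) = 29535*(42321/1561475617) = 1249950735/1561475617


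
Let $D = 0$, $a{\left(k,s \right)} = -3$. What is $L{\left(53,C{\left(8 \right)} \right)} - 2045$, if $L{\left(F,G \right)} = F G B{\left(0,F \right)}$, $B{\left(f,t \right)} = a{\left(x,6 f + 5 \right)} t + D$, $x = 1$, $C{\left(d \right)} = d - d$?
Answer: $-2045$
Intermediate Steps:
$C{\left(d \right)} = 0$
$B{\left(f,t \right)} = - 3 t$ ($B{\left(f,t \right)} = - 3 t + 0 = - 3 t$)
$L{\left(F,G \right)} = - 3 G F^{2}$ ($L{\left(F,G \right)} = F G \left(- 3 F\right) = - 3 G F^{2}$)
$L{\left(53,C{\left(8 \right)} \right)} - 2045 = \left(-3\right) 0 \cdot 53^{2} - 2045 = \left(-3\right) 0 \cdot 2809 - 2045 = 0 - 2045 = -2045$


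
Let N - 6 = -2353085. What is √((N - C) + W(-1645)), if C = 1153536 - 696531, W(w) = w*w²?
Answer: I*√4454221209 ≈ 66740.0*I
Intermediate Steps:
N = -2353079 (N = 6 - 2353085 = -2353079)
W(w) = w³
C = 457005
√((N - C) + W(-1645)) = √((-2353079 - 1*457005) + (-1645)³) = √((-2353079 - 457005) - 4451411125) = √(-2810084 - 4451411125) = √(-4454221209) = I*√4454221209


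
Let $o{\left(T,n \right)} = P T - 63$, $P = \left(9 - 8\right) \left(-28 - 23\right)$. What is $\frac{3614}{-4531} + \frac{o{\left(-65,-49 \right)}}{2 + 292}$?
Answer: $\frac{2278716}{222019} \approx 10.264$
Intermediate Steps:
$P = -51$ ($P = 1 \left(-51\right) = -51$)
$o{\left(T,n \right)} = -63 - 51 T$ ($o{\left(T,n \right)} = - 51 T - 63 = -63 - 51 T$)
$\frac{3614}{-4531} + \frac{o{\left(-65,-49 \right)}}{2 + 292} = \frac{3614}{-4531} + \frac{-63 - -3315}{2 + 292} = 3614 \left(- \frac{1}{4531}\right) + \frac{-63 + 3315}{294} = - \frac{3614}{4531} + 3252 \cdot \frac{1}{294} = - \frac{3614}{4531} + \frac{542}{49} = \frac{2278716}{222019}$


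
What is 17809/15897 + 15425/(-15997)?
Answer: 39679348/254304309 ≈ 0.15603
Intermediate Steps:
17809/15897 + 15425/(-15997) = 17809*(1/15897) + 15425*(-1/15997) = 17809/15897 - 15425/15997 = 39679348/254304309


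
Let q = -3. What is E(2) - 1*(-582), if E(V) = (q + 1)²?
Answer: 586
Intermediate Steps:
E(V) = 4 (E(V) = (-3 + 1)² = (-2)² = 4)
E(2) - 1*(-582) = 4 - 1*(-582) = 4 + 582 = 586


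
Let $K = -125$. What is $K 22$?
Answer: $-2750$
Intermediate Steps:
$K 22 = \left(-125\right) 22 = -2750$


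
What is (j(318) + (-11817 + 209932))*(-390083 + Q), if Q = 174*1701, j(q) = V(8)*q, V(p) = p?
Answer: -18883817831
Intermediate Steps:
j(q) = 8*q
Q = 295974
(j(318) + (-11817 + 209932))*(-390083 + Q) = (8*318 + (-11817 + 209932))*(-390083 + 295974) = (2544 + 198115)*(-94109) = 200659*(-94109) = -18883817831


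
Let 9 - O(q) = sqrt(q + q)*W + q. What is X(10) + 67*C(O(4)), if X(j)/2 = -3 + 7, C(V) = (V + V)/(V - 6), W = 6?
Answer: 41558/287 - 9648*sqrt(2)/287 ≈ 97.260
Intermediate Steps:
O(q) = 9 - q - 6*sqrt(2)*sqrt(q) (O(q) = 9 - (sqrt(q + q)*6 + q) = 9 - (sqrt(2*q)*6 + q) = 9 - ((sqrt(2)*sqrt(q))*6 + q) = 9 - (6*sqrt(2)*sqrt(q) + q) = 9 - (q + 6*sqrt(2)*sqrt(q)) = 9 + (-q - 6*sqrt(2)*sqrt(q)) = 9 - q - 6*sqrt(2)*sqrt(q))
C(V) = 2*V/(-6 + V) (C(V) = (2*V)/(-6 + V) = 2*V/(-6 + V))
X(j) = 8 (X(j) = 2*(-3 + 7) = 2*4 = 8)
X(10) + 67*C(O(4)) = 8 + 67*(2*(9 - 1*4 - 6*sqrt(2)*sqrt(4))/(-6 + (9 - 1*4 - 6*sqrt(2)*sqrt(4)))) = 8 + 67*(2*(9 - 4 - 6*sqrt(2)*2)/(-6 + (9 - 4 - 6*sqrt(2)*2))) = 8 + 67*(2*(9 - 4 - 12*sqrt(2))/(-6 + (9 - 4 - 12*sqrt(2)))) = 8 + 67*(2*(5 - 12*sqrt(2))/(-6 + (5 - 12*sqrt(2)))) = 8 + 67*(2*(5 - 12*sqrt(2))/(-1 - 12*sqrt(2))) = 8 + 134*(5 - 12*sqrt(2))/(-1 - 12*sqrt(2))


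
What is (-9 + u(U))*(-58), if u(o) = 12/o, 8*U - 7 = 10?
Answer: 3306/17 ≈ 194.47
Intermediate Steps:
U = 17/8 (U = 7/8 + (⅛)*10 = 7/8 + 5/4 = 17/8 ≈ 2.1250)
(-9 + u(U))*(-58) = (-9 + 12/(17/8))*(-58) = (-9 + 12*(8/17))*(-58) = (-9 + 96/17)*(-58) = -57/17*(-58) = 3306/17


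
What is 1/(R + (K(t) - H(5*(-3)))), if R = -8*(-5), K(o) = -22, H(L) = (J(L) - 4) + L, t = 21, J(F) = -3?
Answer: 1/40 ≈ 0.025000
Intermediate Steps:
H(L) = -7 + L (H(L) = (-3 - 4) + L = -7 + L)
R = 40
1/(R + (K(t) - H(5*(-3)))) = 1/(40 + (-22 - (-7 + 5*(-3)))) = 1/(40 + (-22 - (-7 - 15))) = 1/(40 + (-22 - 1*(-22))) = 1/(40 + (-22 + 22)) = 1/(40 + 0) = 1/40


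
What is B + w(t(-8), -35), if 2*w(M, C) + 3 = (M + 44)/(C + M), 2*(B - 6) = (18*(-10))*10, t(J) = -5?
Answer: -71679/80 ≈ -895.99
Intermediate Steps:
B = -894 (B = 6 + ((18*(-10))*10)/2 = 6 + (-180*10)/2 = 6 + (½)*(-1800) = 6 - 900 = -894)
w(M, C) = -3/2 + (44 + M)/(2*(C + M)) (w(M, C) = -3/2 + ((M + 44)/(C + M))/2 = -3/2 + ((44 + M)/(C + M))/2 = -3/2 + (44 + M)/(2*(C + M)))
B + w(t(-8), -35) = -894 + (22 - 1*(-5) - 3/2*(-35))/(-35 - 5) = -894 + (22 + 5 + 105/2)/(-40) = -894 - 1/40*159/2 = -894 - 159/80 = -71679/80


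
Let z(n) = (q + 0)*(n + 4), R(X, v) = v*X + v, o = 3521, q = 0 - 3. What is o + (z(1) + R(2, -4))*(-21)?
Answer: 4088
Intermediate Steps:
q = -3
R(X, v) = v + X*v (R(X, v) = X*v + v = v + X*v)
z(n) = -12 - 3*n (z(n) = (-3 + 0)*(n + 4) = -3*(4 + n) = -12 - 3*n)
o + (z(1) + R(2, -4))*(-21) = 3521 + ((-12 - 3*1) - 4*(1 + 2))*(-21) = 3521 + ((-12 - 3) - 4*3)*(-21) = 3521 + (-15 - 12)*(-21) = 3521 - 27*(-21) = 3521 + 567 = 4088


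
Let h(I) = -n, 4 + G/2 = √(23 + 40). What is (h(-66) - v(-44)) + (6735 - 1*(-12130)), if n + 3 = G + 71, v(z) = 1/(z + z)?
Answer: 1654841/88 - 6*√7 ≈ 18789.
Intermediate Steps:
v(z) = 1/(2*z)
G = -8 + 6*√7 (G = -8 + 2*√(23 + 40) = -8 + 2*√63 = -8 + 2*(3*√7) = -8 + 6*√7 ≈ 7.8745)
n = 60 + 6*√7 (n = -3 + ((-8 + 6*√7) + 71) = -3 + (63 + 6*√7) = 60 + 6*√7 ≈ 75.875)
h(I) = -60 - 6*√7 (h(I) = -(60 + 6*√7) = -60 - 6*√7)
(h(-66) - v(-44)) + (6735 - 1*(-12130)) = ((-60 - 6*√7) - 1/(2*(-44))) + (6735 - 1*(-12130)) = ((-60 - 6*√7) - (-1)/(2*44)) + (6735 + 12130) = ((-60 - 6*√7) - 1*(-1/88)) + 18865 = ((-60 - 6*√7) + 1/88) + 18865 = (-5279/88 - 6*√7) + 18865 = 1654841/88 - 6*√7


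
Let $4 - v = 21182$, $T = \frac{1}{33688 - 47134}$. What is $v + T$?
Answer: $- \frac{284759389}{13446} \approx -21178.0$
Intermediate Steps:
$T = - \frac{1}{13446}$ ($T = \frac{1}{-13446} = - \frac{1}{13446} \approx -7.4372 \cdot 10^{-5}$)
$v = -21178$ ($v = 4 - 21182 = -21178$)
$v + T = -21178 - \frac{1}{13446} = - \frac{284759389}{13446}$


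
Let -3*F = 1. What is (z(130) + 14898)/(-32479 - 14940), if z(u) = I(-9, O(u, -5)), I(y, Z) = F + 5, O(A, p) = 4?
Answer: -44708/142257 ≈ -0.31428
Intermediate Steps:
F = -1/3 (F = -1/3*1 = -1/3 ≈ -0.33333)
I(y, Z) = 14/3 (I(y, Z) = -1/3 + 5 = 14/3)
z(u) = 14/3
(z(130) + 14898)/(-32479 - 14940) = (14/3 + 14898)/(-32479 - 14940) = (44708/3)/(-47419) = (44708/3)*(-1/47419) = -44708/142257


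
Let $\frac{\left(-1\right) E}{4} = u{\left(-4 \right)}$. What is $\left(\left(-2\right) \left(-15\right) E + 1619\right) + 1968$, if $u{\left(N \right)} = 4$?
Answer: $3107$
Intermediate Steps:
$E = -16$ ($E = \left(-4\right) 4 = -16$)
$\left(\left(-2\right) \left(-15\right) E + 1619\right) + 1968 = \left(\left(-2\right) \left(-15\right) \left(-16\right) + 1619\right) + 1968 = \left(30 \left(-16\right) + 1619\right) + 1968 = \left(-480 + 1619\right) + 1968 = 1139 + 1968 = 3107$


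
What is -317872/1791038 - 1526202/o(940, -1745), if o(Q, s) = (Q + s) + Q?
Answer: -50620901674/4477595 ≈ -11305.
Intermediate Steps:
o(Q, s) = s + 2*Q
-317872/1791038 - 1526202/o(940, -1745) = -317872/1791038 - 1526202/(-1745 + 2*940) = -317872*1/1791038 - 1526202/(-1745 + 1880) = -158936/895519 - 1526202/135 = -158936/895519 - 1526202*1/135 = -158936/895519 - 56526/5 = -50620901674/4477595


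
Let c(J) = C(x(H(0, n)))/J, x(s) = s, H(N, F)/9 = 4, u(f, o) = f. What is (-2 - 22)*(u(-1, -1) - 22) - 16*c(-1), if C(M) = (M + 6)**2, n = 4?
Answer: 28776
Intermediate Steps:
H(N, F) = 36 (H(N, F) = 9*4 = 36)
C(M) = (6 + M)**2
c(J) = 1764/J (c(J) = (6 + 36)**2/J = 42**2/J = 1764/J)
(-2 - 22)*(u(-1, -1) - 22) - 16*c(-1) = (-2 - 22)*(-1 - 22) - 28224/(-1) = -24*(-23) - 28224*(-1) = 552 - 16*(-1764) = 552 + 28224 = 28776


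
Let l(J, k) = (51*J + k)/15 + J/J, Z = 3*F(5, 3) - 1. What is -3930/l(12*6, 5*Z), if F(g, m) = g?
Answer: -58950/3757 ≈ -15.691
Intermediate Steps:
Z = 14 (Z = 3*5 - 1 = 15 - 1 = 14)
l(J, k) = 1 + k/15 + 17*J/5 (l(J, k) = (k + 51*J)*(1/15) + 1 = (k/15 + 17*J/5) + 1 = 1 + k/15 + 17*J/5)
-3930/l(12*6, 5*Z) = -3930/(1 + (5*14)/15 + 17*(12*6)/5) = -3930/(1 + (1/15)*70 + (17/5)*72) = -3930/(1 + 14/3 + 1224/5) = -3930/3757/15 = -3930*15/3757 = -58950/3757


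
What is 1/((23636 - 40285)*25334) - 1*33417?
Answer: -14094814942423/421785766 ≈ -33417.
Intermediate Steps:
1/((23636 - 40285)*25334) - 1*33417 = (1/25334)/(-16649) - 33417 = -1/16649*1/25334 - 33417 = -1/421785766 - 33417 = -14094814942423/421785766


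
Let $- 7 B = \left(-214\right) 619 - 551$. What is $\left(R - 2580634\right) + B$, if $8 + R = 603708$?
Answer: $- \frac{13705521}{7} \approx -1.9579 \cdot 10^{6}$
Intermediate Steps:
$R = 603700$ ($R = -8 + 603708 = 603700$)
$B = \frac{133017}{7}$ ($B = - \frac{\left(-214\right) 619 - 551}{7} = - \frac{-132466 - 551}{7} = \left(- \frac{1}{7}\right) \left(-133017\right) = \frac{133017}{7} \approx 19002.0$)
$\left(R - 2580634\right) + B = \left(603700 - 2580634\right) + \frac{133017}{7} = -1976934 + \frac{133017}{7} = - \frac{13705521}{7}$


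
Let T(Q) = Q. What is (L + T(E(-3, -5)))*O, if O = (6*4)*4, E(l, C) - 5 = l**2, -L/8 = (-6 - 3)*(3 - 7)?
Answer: -26304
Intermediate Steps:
L = -288 (L = -8*(-6 - 3)*(3 - 7) = -(-72)*(-4) = -8*36 = -288)
E(l, C) = 5 + l**2
O = 96 (O = 24*4 = 96)
(L + T(E(-3, -5)))*O = (-288 + (5 + (-3)**2))*96 = (-288 + (5 + 9))*96 = (-288 + 14)*96 = -274*96 = -26304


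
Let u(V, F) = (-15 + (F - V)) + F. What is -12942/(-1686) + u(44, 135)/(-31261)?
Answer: 67370686/8784341 ≈ 7.6694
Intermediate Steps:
u(V, F) = -15 - V + 2*F (u(V, F) = (-15 + F - V) + F = -15 - V + 2*F)
-12942/(-1686) + u(44, 135)/(-31261) = -12942/(-1686) + (-15 - 1*44 + 2*135)/(-31261) = -12942*(-1/1686) + (-15 - 44 + 270)*(-1/31261) = 2157/281 + 211*(-1/31261) = 2157/281 - 211/31261 = 67370686/8784341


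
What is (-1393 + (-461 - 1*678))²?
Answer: 6411024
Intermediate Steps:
(-1393 + (-461 - 1*678))² = (-1393 + (-461 - 678))² = (-1393 - 1139)² = (-2532)² = 6411024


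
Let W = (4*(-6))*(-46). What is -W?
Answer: -1104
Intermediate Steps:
W = 1104 (W = -24*(-46) = 1104)
-W = -1*1104 = -1104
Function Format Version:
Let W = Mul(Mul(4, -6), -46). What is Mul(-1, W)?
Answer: -1104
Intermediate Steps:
W = 1104 (W = Mul(-24, -46) = 1104)
Mul(-1, W) = Mul(-1, 1104) = -1104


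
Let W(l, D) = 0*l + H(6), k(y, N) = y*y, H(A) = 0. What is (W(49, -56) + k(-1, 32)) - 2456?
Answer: -2455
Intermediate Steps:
k(y, N) = y**2
W(l, D) = 0 (W(l, D) = 0*l + 0 = 0 + 0 = 0)
(W(49, -56) + k(-1, 32)) - 2456 = (0 + (-1)**2) - 2456 = (0 + 1) - 2456 = 1 - 2456 = -2455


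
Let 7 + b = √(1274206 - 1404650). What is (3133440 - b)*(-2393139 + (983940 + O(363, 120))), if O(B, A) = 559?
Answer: -4413898782080 + 2817280*I*√32611 ≈ -4.4139e+12 + 5.0876e+8*I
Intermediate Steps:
b = -7 + 2*I*√32611 (b = -7 + √(1274206 - 1404650) = -7 + √(-130444) = -7 + 2*I*√32611 ≈ -7.0 + 361.17*I)
(3133440 - b)*(-2393139 + (983940 + O(363, 120))) = (3133440 - (-7 + 2*I*√32611))*(-2393139 + (983940 + 559)) = (3133440 + (7 - 2*I*√32611))*(-2393139 + 984499) = (3133447 - 2*I*√32611)*(-1408640) = -4413898782080 + 2817280*I*√32611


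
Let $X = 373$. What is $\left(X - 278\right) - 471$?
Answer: $-376$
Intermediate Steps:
$\left(X - 278\right) - 471 = \left(373 - 278\right) - 471 = 95 - 471 = -376$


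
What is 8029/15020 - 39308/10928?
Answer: -15708289/5129330 ≈ -3.0624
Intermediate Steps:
8029/15020 - 39308/10928 = 8029*(1/15020) - 39308*1/10928 = 8029/15020 - 9827/2732 = -15708289/5129330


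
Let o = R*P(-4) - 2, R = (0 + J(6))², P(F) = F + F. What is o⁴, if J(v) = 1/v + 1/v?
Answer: 456976/6561 ≈ 69.650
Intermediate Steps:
P(F) = 2*F
J(v) = 2/v (J(v) = 1/v + 1/v = 2/v)
R = ⅑ (R = (0 + 2/6)² = (0 + 2*(⅙))² = (0 + ⅓)² = (⅓)² = ⅑ ≈ 0.11111)
o = -26/9 (o = (2*(-4))/9 - 2 = (⅑)*(-8) - 2 = -8/9 - 2 = -26/9 ≈ -2.8889)
o⁴ = (-26/9)⁴ = 456976/6561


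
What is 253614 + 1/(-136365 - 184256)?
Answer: 81313974293/320621 ≈ 2.5361e+5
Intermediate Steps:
253614 + 1/(-136365 - 184256) = 253614 + 1/(-320621) = 253614 - 1/320621 = 81313974293/320621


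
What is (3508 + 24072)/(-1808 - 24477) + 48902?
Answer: 36724614/751 ≈ 48901.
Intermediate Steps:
(3508 + 24072)/(-1808 - 24477) + 48902 = 27580/(-26285) + 48902 = 27580*(-1/26285) + 48902 = -788/751 + 48902 = 36724614/751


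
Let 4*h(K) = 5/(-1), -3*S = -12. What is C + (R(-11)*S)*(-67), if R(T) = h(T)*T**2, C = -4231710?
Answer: -4191175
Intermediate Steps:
S = 4 (S = -1/3*(-12) = 4)
h(K) = -5/4 (h(K) = (5/(-1))/4 = (5*(-1))/4 = (1/4)*(-5) = -5/4)
R(T) = -5*T**2/4
C + (R(-11)*S)*(-67) = -4231710 + (-5/4*(-11)**2*4)*(-67) = -4231710 + (-5/4*121*4)*(-67) = -4231710 - 605/4*4*(-67) = -4231710 - 605*(-67) = -4231710 + 40535 = -4191175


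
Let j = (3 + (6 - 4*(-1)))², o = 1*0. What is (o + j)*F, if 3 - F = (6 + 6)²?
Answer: -23829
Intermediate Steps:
o = 0
j = 169 (j = (3 + (6 + 4))² = (3 + 10)² = 13² = 169)
F = -141 (F = 3 - (6 + 6)² = 3 - 1*12² = 3 - 1*144 = 3 - 144 = -141)
(o + j)*F = (0 + 169)*(-141) = 169*(-141) = -23829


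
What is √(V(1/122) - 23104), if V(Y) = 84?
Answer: 2*I*√5755 ≈ 151.72*I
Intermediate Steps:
√(V(1/122) - 23104) = √(84 - 23104) = √(-23020) = 2*I*√5755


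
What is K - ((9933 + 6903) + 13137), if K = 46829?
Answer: 16856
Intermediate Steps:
K - ((9933 + 6903) + 13137) = 46829 - ((9933 + 6903) + 13137) = 46829 - (16836 + 13137) = 46829 - 1*29973 = 46829 - 29973 = 16856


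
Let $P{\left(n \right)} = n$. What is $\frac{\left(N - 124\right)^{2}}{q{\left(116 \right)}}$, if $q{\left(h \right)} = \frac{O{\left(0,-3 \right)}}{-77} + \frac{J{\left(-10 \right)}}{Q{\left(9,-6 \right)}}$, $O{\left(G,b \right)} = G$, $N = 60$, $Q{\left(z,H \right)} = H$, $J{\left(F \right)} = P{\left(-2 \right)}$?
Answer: $12288$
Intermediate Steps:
$J{\left(F \right)} = -2$
$q{\left(h \right)} = \frac{1}{3}$ ($q{\left(h \right)} = \frac{0}{-77} - \frac{2}{-6} = 0 \left(- \frac{1}{77}\right) - - \frac{1}{3} = 0 + \frac{1}{3} = \frac{1}{3}$)
$\frac{\left(N - 124\right)^{2}}{q{\left(116 \right)}} = \left(60 - 124\right)^{2} \frac{1}{\frac{1}{3}} = \left(-64\right)^{2} \cdot 3 = 4096 \cdot 3 = 12288$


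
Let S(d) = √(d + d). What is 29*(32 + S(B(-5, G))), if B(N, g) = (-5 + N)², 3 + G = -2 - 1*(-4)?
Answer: 928 + 290*√2 ≈ 1338.1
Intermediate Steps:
G = -1 (G = -3 + (-2 - 1*(-4)) = -3 + (-2 + 4) = -3 + 2 = -1)
S(d) = √2*√d (S(d) = √(2*d) = √2*√d)
29*(32 + S(B(-5, G))) = 29*(32 + √2*√((-5 - 5)²)) = 29*(32 + √2*√((-10)²)) = 29*(32 + √2*√100) = 29*(32 + √2*10) = 29*(32 + 10*√2) = 928 + 290*√2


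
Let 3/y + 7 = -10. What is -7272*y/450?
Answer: 1212/425 ≈ 2.8518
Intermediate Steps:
y = -3/17 (y = 3/(-7 - 10) = 3/(-17) = 3*(-1/17) = -3/17 ≈ -0.17647)
-7272*y/450 = -7272/((-6300/((14*(-1))*(-3/17)))) = -7272/((-6300/((-14*(-3/17))))) = -7272/((-6300/42/17)) = -7272/((-6300*17/42)) = -7272/(-2550) = -7272*(-1/2550) = 1212/425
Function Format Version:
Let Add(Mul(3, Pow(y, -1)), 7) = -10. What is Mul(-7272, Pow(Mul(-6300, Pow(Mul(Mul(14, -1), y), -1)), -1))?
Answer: Rational(1212, 425) ≈ 2.8518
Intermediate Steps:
y = Rational(-3, 17) (y = Mul(3, Pow(Add(-7, -10), -1)) = Mul(3, Pow(-17, -1)) = Mul(3, Rational(-1, 17)) = Rational(-3, 17) ≈ -0.17647)
Mul(-7272, Pow(Mul(-6300, Pow(Mul(Mul(14, -1), y), -1)), -1)) = Mul(-7272, Pow(Mul(-6300, Pow(Mul(Mul(14, -1), Rational(-3, 17)), -1)), -1)) = Mul(-7272, Pow(Mul(-6300, Pow(Mul(-14, Rational(-3, 17)), -1)), -1)) = Mul(-7272, Pow(Mul(-6300, Pow(Rational(42, 17), -1)), -1)) = Mul(-7272, Pow(Mul(-6300, Rational(17, 42)), -1)) = Mul(-7272, Pow(-2550, -1)) = Mul(-7272, Rational(-1, 2550)) = Rational(1212, 425)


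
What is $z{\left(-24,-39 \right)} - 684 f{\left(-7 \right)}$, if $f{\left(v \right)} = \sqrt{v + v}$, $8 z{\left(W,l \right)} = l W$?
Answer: $117 - 684 i \sqrt{14} \approx 117.0 - 2559.3 i$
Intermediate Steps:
$z{\left(W,l \right)} = \frac{W l}{8}$ ($z{\left(W,l \right)} = \frac{l W}{8} = \frac{W l}{8}$)
$f{\left(v \right)} = \sqrt{2} \sqrt{v}$ ($f{\left(v \right)} = \sqrt{2 v} = \sqrt{2} \sqrt{v}$)
$z{\left(-24,-39 \right)} - 684 f{\left(-7 \right)} = \frac{1}{8} \left(-24\right) \left(-39\right) - 684 \sqrt{2} \sqrt{-7} = 117 - 684 \sqrt{2} i \sqrt{7} = 117 - 684 i \sqrt{14}$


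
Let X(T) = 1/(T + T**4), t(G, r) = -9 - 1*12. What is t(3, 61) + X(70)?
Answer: -504211469/24010070 ≈ -21.000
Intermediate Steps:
t(G, r) = -21 (t(G, r) = -9 - 12 = -21)
t(3, 61) + X(70) = -21 + 1/(70 + 70**4) = -21 + 1/(70 + 24010000) = -21 + 1/24010070 = -504211469/24010070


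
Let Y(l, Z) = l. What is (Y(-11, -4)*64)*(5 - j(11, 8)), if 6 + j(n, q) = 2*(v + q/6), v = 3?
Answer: -4928/3 ≈ -1642.7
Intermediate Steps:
j(n, q) = q/3 (j(n, q) = -6 + 2*(3 + q/6) = -6 + (6 + q/3) = q/3)
(Y(-11, -4)*64)*(5 - j(11, 8)) = (-11*64)*(5 - 8/3) = -704*(5 - 1*8/3) = -704*(5 - 8/3) = -704*7/3 = -4928/3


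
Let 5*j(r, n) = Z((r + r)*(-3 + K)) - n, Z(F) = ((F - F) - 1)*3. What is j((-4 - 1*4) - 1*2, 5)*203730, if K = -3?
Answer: -325968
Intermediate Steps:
Z(F) = -3 (Z(F) = (0 - 1)*3 = -1*3 = -3)
j(r, n) = -3/5 - n/5 (j(r, n) = (-3 - n)/5 = -3/5 - n/5)
j((-4 - 1*4) - 1*2, 5)*203730 = (-3/5 - 1/5*5)*203730 = (-3/5 - 1)*203730 = -8/5*203730 = -325968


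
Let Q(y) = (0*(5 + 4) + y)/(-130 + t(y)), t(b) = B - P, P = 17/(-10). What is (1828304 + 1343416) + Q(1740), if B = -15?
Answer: 4545057360/1433 ≈ 3.1717e+6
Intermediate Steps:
P = -17/10 (P = 17*(-1/10) = -17/10 ≈ -1.7000)
t(b) = -133/10 (t(b) = -15 - 1*(-17/10) = -15 + 17/10 = -133/10)
Q(y) = -10*y/1433 (Q(y) = (0*(5 + 4) + y)/(-130 - 133/10) = (0*9 + y)/(-1433/10) = (0 + y)*(-10/1433) = y*(-10/1433) = -10*y/1433)
(1828304 + 1343416) + Q(1740) = (1828304 + 1343416) - 10/1433*1740 = 3171720 - 17400/1433 = 4545057360/1433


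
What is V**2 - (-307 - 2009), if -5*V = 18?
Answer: 58224/25 ≈ 2329.0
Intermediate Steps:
V = -18/5 (V = -1/5*18 = -18/5 ≈ -3.6000)
V**2 - (-307 - 2009) = (-18/5)**2 - (-307 - 2009) = 324/25 - 1*(-2316) = 324/25 + 2316 = 58224/25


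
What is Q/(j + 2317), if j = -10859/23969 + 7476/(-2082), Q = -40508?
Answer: -84228719861/4809354646 ≈ -17.514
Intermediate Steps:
j = -33633447/8317243 (j = -10859*1/23969 + 7476*(-1/2082) = -10859/23969 - 1246/347 = -33633447/8317243 ≈ -4.0438)
Q/(j + 2317) = -40508/(-33633447/8317243 + 2317) = -40508/19237418584/8317243 = -40508*8317243/19237418584 = -84228719861/4809354646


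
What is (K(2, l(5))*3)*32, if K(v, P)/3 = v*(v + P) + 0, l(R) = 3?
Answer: 2880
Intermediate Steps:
K(v, P) = 3*v*(P + v) (K(v, P) = 3*(v*(v + P) + 0) = 3*(v*(P + v) + 0) = 3*(v*(P + v)) = 3*v*(P + v))
(K(2, l(5))*3)*32 = ((3*2*(3 + 2))*3)*32 = ((3*2*5)*3)*32 = (30*3)*32 = 90*32 = 2880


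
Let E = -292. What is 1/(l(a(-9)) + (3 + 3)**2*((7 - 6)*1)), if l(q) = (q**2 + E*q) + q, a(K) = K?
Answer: 1/2736 ≈ 0.00036550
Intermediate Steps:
l(q) = q**2 - 291*q (l(q) = (q**2 - 292*q) + q = q**2 - 291*q)
1/(l(a(-9)) + (3 + 3)**2*((7 - 6)*1)) = 1/(-9*(-291 - 9) + (3 + 3)**2*((7 - 6)*1)) = 1/(-9*(-300) + 6**2*(1*1)) = 1/(2700 + 36*1) = 1/(2700 + 36) = 1/2736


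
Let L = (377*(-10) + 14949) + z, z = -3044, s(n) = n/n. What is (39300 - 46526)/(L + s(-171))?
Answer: -3613/4068 ≈ -0.88815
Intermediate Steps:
s(n) = 1
L = 8135 (L = (377*(-10) + 14949) - 3044 = (-3770 + 14949) - 3044 = 11179 - 3044 = 8135)
(39300 - 46526)/(L + s(-171)) = (39300 - 46526)/(8135 + 1) = -7226/8136 = -7226*1/8136 = -3613/4068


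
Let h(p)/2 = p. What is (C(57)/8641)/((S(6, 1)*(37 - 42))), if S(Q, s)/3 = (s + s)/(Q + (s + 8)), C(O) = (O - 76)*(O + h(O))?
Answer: 3249/17282 ≈ 0.18800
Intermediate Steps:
h(p) = 2*p
C(O) = 3*O*(-76 + O) (C(O) = (O - 76)*(O + 2*O) = (-76 + O)*(3*O) = 3*O*(-76 + O))
S(Q, s) = 6*s/(8 + Q + s) (S(Q, s) = 3*((s + s)/(Q + (s + 8))) = 3*((2*s)/(Q + (8 + s))) = 3*((2*s)/(8 + Q + s)) = 3*(2*s/(8 + Q + s)) = 6*s/(8 + Q + s))
(C(57)/8641)/((S(6, 1)*(37 - 42))) = ((3*57*(-76 + 57))/8641)/(((6*1/(8 + 6 + 1))*(37 - 42))) = ((3*57*(-19))*(1/8641))/(((6*1/15)*(-5))) = (-3249*1/8641)/(((6*1*(1/15))*(-5))) = -3249/(8641*((⅖)*(-5))) = -3249/8641/(-2) = -3249/8641*(-½) = 3249/17282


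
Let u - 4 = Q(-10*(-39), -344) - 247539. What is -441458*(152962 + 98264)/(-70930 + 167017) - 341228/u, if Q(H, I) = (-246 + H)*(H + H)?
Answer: -4998695052473128/4330801235 ≈ -1.1542e+6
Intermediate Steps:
Q(H, I) = 2*H*(-246 + H) (Q(H, I) = (-246 + H)*(2*H) = 2*H*(-246 + H))
u = -135215 (u = 4 + (2*(-10*(-39))*(-246 - 10*(-39)) - 247539) = 4 + (2*390*(-246 + 390) - 247539) = 4 + (2*390*144 - 247539) = 4 + (112320 - 247539) = 4 - 135219 = -135215)
-441458*(152962 + 98264)/(-70930 + 167017) - 341228/u = -441458*(152962 + 98264)/(-70930 + 167017) - 341228/(-135215) = -441458/(96087/251226) - 341228*(-1/135215) = -441458/(96087*(1/251226)) + 341228/135215 = -441458/32029/83742 + 341228/135215 = -441458*83742/32029 + 341228/135215 = -36968575836/32029 + 341228/135215 = -4998695052473128/4330801235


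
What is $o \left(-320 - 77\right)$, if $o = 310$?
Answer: $-123070$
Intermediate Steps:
$o \left(-320 - 77\right) = 310 \left(-320 - 77\right) = 310 \left(-397\right) = -123070$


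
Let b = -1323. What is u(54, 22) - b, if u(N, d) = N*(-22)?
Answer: 135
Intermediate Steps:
u(N, d) = -22*N
u(54, 22) - b = -22*54 - 1*(-1323) = -1188 + 1323 = 135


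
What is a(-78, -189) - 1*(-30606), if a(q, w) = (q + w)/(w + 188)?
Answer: 30873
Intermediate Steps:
a(q, w) = (q + w)/(188 + w)
a(-78, -189) - 1*(-30606) = (-78 - 189)/(188 - 189) - 1*(-30606) = -267/(-1) + 30606 = -1*(-267) + 30606 = 267 + 30606 = 30873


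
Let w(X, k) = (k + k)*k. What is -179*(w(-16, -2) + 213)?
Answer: -39559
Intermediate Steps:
w(X, k) = 2*k² (w(X, k) = (2*k)*k = 2*k²)
-179*(w(-16, -2) + 213) = -179*(2*(-2)² + 213) = -179*(2*4 + 213) = -179*(8 + 213) = -179*221 = -39559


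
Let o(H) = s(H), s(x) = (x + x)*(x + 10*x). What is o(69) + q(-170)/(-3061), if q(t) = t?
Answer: 320615432/3061 ≈ 1.0474e+5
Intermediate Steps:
s(x) = 22*x² (s(x) = (2*x)*(11*x) = 22*x²)
o(H) = 22*H²
o(69) + q(-170)/(-3061) = 22*69² - 170/(-3061) = 22*4761 - 170*(-1/3061) = 104742 + 170/3061 = 320615432/3061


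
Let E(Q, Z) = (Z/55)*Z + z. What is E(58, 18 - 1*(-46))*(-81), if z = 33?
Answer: -478791/55 ≈ -8705.3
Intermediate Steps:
E(Q, Z) = 33 + Z²/55 (E(Q, Z) = (Z/55)*Z + 33 = Z²/55 + 33 = 33 + Z²/55)
E(58, 18 - 1*(-46))*(-81) = (33 + (18 - 1*(-46))²/55)*(-81) = (33 + (18 + 46)²/55)*(-81) = (33 + (1/55)*64²)*(-81) = (33 + (1/55)*4096)*(-81) = (33 + 4096/55)*(-81) = (5911/55)*(-81) = -478791/55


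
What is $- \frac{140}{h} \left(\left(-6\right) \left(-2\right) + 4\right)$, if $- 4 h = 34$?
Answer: $\frac{4480}{17} \approx 263.53$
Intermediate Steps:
$h = - \frac{17}{2}$ ($h = \left(- \frac{1}{4}\right) 34 = - \frac{17}{2} \approx -8.5$)
$- \frac{140}{h} \left(\left(-6\right) \left(-2\right) + 4\right) = - \frac{140}{- \frac{17}{2}} \left(\left(-6\right) \left(-2\right) + 4\right) = \left(-140\right) \left(- \frac{2}{17}\right) \left(12 + 4\right) = \frac{280}{17} \cdot 16 = \frac{4480}{17}$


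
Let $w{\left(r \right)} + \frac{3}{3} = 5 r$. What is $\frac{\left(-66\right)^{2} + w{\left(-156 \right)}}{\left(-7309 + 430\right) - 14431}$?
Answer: $- \frac{715}{4262} \approx -0.16776$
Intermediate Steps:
$w{\left(r \right)} = -1 + 5 r$
$\frac{\left(-66\right)^{2} + w{\left(-156 \right)}}{\left(-7309 + 430\right) - 14431} = \frac{\left(-66\right)^{2} + \left(-1 + 5 \left(-156\right)\right)}{\left(-7309 + 430\right) - 14431} = \frac{4356 - 781}{-6879 - 14431} = \frac{4356 - 781}{-21310} = 3575 \left(- \frac{1}{21310}\right) = - \frac{715}{4262}$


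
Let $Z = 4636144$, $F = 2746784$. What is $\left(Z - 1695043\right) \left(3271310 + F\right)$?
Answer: $17699822281494$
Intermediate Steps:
$\left(Z - 1695043\right) \left(3271310 + F\right) = \left(4636144 - 1695043\right) \left(3271310 + 2746784\right) = 2941101 \cdot 6018094 = 17699822281494$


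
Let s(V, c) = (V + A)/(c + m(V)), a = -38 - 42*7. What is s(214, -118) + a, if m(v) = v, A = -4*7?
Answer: -5281/16 ≈ -330.06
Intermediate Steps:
A = -28
a = -332 (a = -38 - 294 = -332)
s(V, c) = (-28 + V)/(V + c) (s(V, c) = (V - 28)/(c + V) = (-28 + V)/(V + c))
s(214, -118) + a = (-28 + 214)/(214 - 118) - 332 = 186/96 - 332 = (1/96)*186 - 332 = 31/16 - 332 = -5281/16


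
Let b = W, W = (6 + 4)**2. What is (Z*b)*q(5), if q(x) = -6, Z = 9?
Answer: -5400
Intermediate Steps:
W = 100 (W = 10**2 = 100)
b = 100
(Z*b)*q(5) = (9*100)*(-6) = 900*(-6) = -5400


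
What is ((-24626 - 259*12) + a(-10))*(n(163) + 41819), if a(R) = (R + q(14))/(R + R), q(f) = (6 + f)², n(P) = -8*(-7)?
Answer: -2324355625/2 ≈ -1.1622e+9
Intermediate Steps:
n(P) = 56
a(R) = (400 + R)/(2*R) (a(R) = (R + (6 + 14)²)/(R + R) = (R + 20²)/((2*R)) = (R + 400)*(1/(2*R)) = (400 + R)*(1/(2*R)) = (400 + R)/(2*R))
((-24626 - 259*12) + a(-10))*(n(163) + 41819) = ((-24626 - 259*12) + (½)*(400 - 10)/(-10))*(56 + 41819) = ((-24626 - 1*3108) + (½)*(-⅒)*390)*41875 = ((-24626 - 3108) - 39/2)*41875 = (-27734 - 39/2)*41875 = -55507/2*41875 = -2324355625/2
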